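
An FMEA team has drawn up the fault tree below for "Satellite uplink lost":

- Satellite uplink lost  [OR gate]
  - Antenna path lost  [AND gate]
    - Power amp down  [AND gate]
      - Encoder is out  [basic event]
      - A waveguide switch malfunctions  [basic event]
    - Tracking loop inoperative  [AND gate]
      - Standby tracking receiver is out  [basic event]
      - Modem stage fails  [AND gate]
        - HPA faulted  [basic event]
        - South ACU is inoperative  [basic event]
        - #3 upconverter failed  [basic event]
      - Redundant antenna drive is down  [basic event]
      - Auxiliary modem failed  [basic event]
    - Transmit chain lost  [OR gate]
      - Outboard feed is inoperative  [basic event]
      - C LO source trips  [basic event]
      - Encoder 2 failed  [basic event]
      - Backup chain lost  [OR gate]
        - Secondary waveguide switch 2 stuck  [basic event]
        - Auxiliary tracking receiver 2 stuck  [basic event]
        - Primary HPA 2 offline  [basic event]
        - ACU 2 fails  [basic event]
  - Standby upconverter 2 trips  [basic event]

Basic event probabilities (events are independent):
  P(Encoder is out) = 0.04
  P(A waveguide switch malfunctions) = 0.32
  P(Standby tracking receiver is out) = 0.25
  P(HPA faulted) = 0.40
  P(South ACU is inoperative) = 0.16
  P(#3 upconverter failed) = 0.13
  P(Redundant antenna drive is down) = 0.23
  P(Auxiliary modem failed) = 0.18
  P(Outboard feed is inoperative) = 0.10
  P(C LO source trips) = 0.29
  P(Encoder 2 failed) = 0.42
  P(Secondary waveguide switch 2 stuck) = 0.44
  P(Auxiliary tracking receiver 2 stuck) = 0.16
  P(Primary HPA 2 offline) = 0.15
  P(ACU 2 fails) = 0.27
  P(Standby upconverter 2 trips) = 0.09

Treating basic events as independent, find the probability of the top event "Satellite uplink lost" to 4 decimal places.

0.0900

P(Power amp down) [AND] = 0.04 × 0.32 = 0.012800
P(Modem stage fails) [AND] = 0.40 × 0.16 × 0.13 = 0.008320
P(Tracking loop inoperative) [AND] = 0.25 × 0.008320 × 0.23 × 0.18 = 0.000086
P(Backup chain lost) [OR] = 1 − (1−0.44) × (1−0.16) × (1−0.15) × (1−0.27) = 0.708117
P(Transmit chain lost) [OR] = 1 − (1−0.10) × (1−0.29) × (1−0.42) × (1−0.708117) = 0.891822
P(Antenna path lost) [AND] = 0.012800 × 0.000086 × 0.891822 = 0.000001
P(Satellite uplink lost) [OR] = 1 − (1−0.000001) × (1−0.09) = 0.090001
Rounded to 4 decimal places: P(Satellite uplink lost) ≈ 0.0900.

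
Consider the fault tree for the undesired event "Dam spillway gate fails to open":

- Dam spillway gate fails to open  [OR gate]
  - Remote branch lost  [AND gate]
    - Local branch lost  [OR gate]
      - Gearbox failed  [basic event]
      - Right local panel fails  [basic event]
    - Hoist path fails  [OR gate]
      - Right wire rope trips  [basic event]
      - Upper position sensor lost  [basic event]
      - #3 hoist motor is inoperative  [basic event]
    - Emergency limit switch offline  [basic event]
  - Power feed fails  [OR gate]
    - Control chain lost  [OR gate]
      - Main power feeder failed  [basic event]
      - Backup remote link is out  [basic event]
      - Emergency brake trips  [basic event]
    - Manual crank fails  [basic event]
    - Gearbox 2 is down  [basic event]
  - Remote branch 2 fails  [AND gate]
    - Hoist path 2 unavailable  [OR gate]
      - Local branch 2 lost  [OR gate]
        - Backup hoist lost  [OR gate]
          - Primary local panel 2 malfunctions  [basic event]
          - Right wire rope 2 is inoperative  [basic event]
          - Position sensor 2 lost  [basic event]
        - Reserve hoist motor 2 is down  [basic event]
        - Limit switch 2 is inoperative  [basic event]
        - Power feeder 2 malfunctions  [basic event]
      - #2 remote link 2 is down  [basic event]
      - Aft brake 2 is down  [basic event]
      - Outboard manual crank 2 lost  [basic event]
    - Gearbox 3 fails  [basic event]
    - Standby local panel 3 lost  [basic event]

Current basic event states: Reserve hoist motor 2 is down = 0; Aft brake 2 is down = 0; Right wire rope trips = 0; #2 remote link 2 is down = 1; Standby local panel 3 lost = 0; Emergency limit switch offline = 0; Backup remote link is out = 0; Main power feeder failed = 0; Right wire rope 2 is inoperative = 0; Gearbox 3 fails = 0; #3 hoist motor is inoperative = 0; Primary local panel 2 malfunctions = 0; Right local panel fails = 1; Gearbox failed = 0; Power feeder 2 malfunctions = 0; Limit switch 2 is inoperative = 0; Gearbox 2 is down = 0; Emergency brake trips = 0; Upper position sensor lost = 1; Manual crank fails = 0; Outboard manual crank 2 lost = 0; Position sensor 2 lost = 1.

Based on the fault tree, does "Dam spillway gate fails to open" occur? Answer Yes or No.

Local branch lost [OR]: Gearbox failed=not, Right local panel fails=occurs → at least one input occurs → occurs.
Hoist path fails [OR]: Right wire rope trips=not, Upper position sensor lost=occurs, #3 hoist motor is inoperative=not → at least one input occurs → occurs.
Remote branch lost [AND]: Local branch lost=occurs, Hoist path fails=occurs, Emergency limit switch offline=not → not all inputs occur → does not occur.
Control chain lost [OR]: Main power feeder failed=not, Backup remote link is out=not, Emergency brake trips=not → no input occurs → does not occur.
Power feed fails [OR]: Control chain lost=not, Manual crank fails=not, Gearbox 2 is down=not → no input occurs → does not occur.
Backup hoist lost [OR]: Primary local panel 2 malfunctions=not, Right wire rope 2 is inoperative=not, Position sensor 2 lost=occurs → at least one input occurs → occurs.
Local branch 2 lost [OR]: Backup hoist lost=occurs, Reserve hoist motor 2 is down=not, Limit switch 2 is inoperative=not, Power feeder 2 malfunctions=not → at least one input occurs → occurs.
Hoist path 2 unavailable [OR]: Local branch 2 lost=occurs, #2 remote link 2 is down=occurs, Aft brake 2 is down=not, Outboard manual crank 2 lost=not → at least one input occurs → occurs.
Remote branch 2 fails [AND]: Hoist path 2 unavailable=occurs, Gearbox 3 fails=not, Standby local panel 3 lost=not → not all inputs occur → does not occur.
Dam spillway gate fails to open [OR]: Remote branch lost=not, Power feed fails=not, Remote branch 2 fails=not → no input occurs → does not occur.

No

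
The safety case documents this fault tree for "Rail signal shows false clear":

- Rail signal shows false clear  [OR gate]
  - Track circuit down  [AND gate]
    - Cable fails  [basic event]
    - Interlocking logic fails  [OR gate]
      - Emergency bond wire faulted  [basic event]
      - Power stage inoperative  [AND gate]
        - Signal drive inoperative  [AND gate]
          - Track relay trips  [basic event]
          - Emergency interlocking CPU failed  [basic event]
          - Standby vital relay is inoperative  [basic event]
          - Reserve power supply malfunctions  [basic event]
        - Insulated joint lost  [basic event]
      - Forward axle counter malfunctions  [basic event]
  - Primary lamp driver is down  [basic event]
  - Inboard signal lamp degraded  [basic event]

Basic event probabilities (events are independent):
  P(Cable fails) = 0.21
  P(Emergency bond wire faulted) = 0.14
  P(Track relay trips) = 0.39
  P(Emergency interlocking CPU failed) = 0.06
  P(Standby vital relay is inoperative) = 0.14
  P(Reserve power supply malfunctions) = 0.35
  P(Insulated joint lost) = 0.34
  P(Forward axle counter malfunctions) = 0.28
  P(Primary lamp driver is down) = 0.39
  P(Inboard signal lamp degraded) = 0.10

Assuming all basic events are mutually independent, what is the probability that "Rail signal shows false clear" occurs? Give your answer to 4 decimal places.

0.4949

P(Signal drive inoperative) [AND] = 0.39 × 0.06 × 0.14 × 0.35 = 0.001147
P(Power stage inoperative) [AND] = 0.001147 × 0.34 = 0.000390
P(Interlocking logic fails) [OR] = 1 − (1−0.14) × (1−0.000390) × (1−0.28) = 0.381041
P(Track circuit down) [AND] = 0.21 × 0.381041 = 0.080019
P(Rail signal shows false clear) [OR] = 1 − (1−0.080019) × (1−0.39) × (1−0.10) = 0.494930
Rounded to 4 decimal places: P(Rail signal shows false clear) ≈ 0.4949.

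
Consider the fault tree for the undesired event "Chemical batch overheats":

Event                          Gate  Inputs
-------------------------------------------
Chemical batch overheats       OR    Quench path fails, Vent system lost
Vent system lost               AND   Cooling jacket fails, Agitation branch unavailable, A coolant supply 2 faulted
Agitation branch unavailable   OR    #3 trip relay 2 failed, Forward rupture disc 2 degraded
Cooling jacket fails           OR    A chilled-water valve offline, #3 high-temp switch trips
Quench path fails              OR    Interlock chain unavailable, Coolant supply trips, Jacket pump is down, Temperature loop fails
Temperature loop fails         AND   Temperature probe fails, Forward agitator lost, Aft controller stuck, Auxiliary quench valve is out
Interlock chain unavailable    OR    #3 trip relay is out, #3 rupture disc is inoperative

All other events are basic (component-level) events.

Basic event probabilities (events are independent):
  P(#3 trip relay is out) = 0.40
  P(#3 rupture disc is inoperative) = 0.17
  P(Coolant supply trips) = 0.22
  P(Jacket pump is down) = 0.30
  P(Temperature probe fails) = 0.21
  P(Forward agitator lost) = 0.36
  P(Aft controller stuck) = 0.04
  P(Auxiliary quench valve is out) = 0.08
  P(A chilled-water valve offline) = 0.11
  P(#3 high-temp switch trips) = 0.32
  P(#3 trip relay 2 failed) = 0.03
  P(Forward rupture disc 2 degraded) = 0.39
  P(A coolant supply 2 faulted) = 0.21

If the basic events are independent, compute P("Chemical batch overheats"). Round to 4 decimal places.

0.7374

P(Interlock chain unavailable) [OR] = 1 − (1−0.40) × (1−0.17) = 0.502000
P(Temperature loop fails) [AND] = 0.21 × 0.36 × 0.04 × 0.08 = 0.000242
P(Quench path fails) [OR] = 1 − (1−0.502000) × (1−0.22) × (1−0.30) × (1−0.000242) = 0.728158
P(Cooling jacket fails) [OR] = 1 − (1−0.11) × (1−0.32) = 0.394800
P(Agitation branch unavailable) [OR] = 1 − (1−0.03) × (1−0.39) = 0.408300
P(Vent system lost) [AND] = 0.394800 × 0.408300 × 0.21 = 0.033851
P(Chemical batch overheats) [OR] = 1 − (1−0.728158) × (1−0.033851) = 0.737360
Rounded to 4 decimal places: P(Chemical batch overheats) ≈ 0.7374.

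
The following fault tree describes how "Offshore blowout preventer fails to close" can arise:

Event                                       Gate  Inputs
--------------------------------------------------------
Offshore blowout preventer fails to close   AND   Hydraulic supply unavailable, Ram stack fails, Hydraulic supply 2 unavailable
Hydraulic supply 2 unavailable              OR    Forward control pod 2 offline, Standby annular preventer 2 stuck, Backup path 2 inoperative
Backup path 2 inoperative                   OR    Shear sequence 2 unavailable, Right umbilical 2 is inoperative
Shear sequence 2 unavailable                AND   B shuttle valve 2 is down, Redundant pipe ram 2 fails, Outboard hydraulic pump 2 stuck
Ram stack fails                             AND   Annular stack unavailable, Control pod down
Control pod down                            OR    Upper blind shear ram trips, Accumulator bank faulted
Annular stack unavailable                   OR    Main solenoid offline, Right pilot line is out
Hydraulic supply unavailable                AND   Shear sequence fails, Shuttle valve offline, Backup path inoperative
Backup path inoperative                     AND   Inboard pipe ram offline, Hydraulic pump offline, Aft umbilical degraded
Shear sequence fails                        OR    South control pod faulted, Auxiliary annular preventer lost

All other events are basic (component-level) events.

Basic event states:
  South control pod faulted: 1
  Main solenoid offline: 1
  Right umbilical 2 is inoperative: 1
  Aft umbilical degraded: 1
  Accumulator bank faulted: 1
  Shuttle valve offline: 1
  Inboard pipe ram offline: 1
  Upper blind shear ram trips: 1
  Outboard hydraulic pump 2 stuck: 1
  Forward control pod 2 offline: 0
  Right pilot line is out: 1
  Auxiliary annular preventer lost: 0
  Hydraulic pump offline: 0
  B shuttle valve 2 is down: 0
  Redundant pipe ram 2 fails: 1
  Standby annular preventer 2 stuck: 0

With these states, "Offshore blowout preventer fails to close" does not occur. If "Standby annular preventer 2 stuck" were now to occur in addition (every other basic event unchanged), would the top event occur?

No

Counterfactual: set "Standby annular preventer 2 stuck" to occurred.
Shear sequence fails [OR]: South control pod faulted=occurs, Auxiliary annular preventer lost=not → at least one input occurs → occurs.
Backup path inoperative [AND]: Inboard pipe ram offline=occurs, Hydraulic pump offline=not, Aft umbilical degraded=occurs → not all inputs occur → does not occur.
Hydraulic supply unavailable [AND]: Shear sequence fails=occurs, Shuttle valve offline=occurs, Backup path inoperative=not → not all inputs occur → does not occur.
Annular stack unavailable [OR]: Main solenoid offline=occurs, Right pilot line is out=occurs → at least one input occurs → occurs.
Control pod down [OR]: Upper blind shear ram trips=occurs, Accumulator bank faulted=occurs → at least one input occurs → occurs.
Ram stack fails [AND]: Annular stack unavailable=occurs, Control pod down=occurs → all inputs occur → occurs.
Shear sequence 2 unavailable [AND]: B shuttle valve 2 is down=not, Redundant pipe ram 2 fails=occurs, Outboard hydraulic pump 2 stuck=occurs → not all inputs occur → does not occur.
Backup path 2 inoperative [OR]: Shear sequence 2 unavailable=not, Right umbilical 2 is inoperative=occurs → at least one input occurs → occurs.
Hydraulic supply 2 unavailable [OR]: Forward control pod 2 offline=not, Standby annular preventer 2 stuck=occurs, Backup path 2 inoperative=occurs → at least one input occurs → occurs.
Offshore blowout preventer fails to close [AND]: Hydraulic supply unavailable=not, Ram stack fails=occurs, Hydraulic supply 2 unavailable=occurs → not all inputs occur → does not occur.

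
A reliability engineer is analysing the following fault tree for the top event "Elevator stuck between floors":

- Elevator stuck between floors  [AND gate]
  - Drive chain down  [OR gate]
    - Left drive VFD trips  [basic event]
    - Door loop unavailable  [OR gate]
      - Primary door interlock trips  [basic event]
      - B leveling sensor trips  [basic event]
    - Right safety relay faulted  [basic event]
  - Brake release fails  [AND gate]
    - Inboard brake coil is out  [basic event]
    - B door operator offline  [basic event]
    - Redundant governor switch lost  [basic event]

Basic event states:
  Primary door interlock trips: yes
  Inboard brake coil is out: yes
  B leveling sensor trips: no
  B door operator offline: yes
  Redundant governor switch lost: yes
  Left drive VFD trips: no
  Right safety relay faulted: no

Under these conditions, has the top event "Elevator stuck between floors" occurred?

Yes

Door loop unavailable [OR]: Primary door interlock trips=occurs, B leveling sensor trips=not → at least one input occurs → occurs.
Drive chain down [OR]: Left drive VFD trips=not, Door loop unavailable=occurs, Right safety relay faulted=not → at least one input occurs → occurs.
Brake release fails [AND]: Inboard brake coil is out=occurs, B door operator offline=occurs, Redundant governor switch lost=occurs → all inputs occur → occurs.
Elevator stuck between floors [AND]: Drive chain down=occurs, Brake release fails=occurs → all inputs occur → occurs.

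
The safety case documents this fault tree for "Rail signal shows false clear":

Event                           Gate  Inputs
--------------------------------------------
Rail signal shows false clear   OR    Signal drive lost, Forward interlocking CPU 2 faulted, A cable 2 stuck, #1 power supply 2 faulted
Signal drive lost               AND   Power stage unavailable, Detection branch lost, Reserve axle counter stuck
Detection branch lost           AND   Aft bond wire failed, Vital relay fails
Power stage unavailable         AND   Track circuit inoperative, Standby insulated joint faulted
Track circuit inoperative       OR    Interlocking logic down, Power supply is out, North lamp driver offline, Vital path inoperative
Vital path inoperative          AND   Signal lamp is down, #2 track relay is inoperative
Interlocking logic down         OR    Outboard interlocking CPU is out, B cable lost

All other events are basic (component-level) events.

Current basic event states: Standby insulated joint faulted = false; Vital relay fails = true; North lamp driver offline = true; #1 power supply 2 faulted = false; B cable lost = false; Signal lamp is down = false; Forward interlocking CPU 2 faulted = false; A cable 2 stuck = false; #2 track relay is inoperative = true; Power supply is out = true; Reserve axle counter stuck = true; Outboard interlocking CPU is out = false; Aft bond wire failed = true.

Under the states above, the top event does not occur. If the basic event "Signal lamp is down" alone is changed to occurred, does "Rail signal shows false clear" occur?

Counterfactual: set "Signal lamp is down" to occurred.
Interlocking logic down [OR]: Outboard interlocking CPU is out=not, B cable lost=not → no input occurs → does not occur.
Vital path inoperative [AND]: Signal lamp is down=occurs, #2 track relay is inoperative=occurs → all inputs occur → occurs.
Track circuit inoperative [OR]: Interlocking logic down=not, Power supply is out=occurs, North lamp driver offline=occurs, Vital path inoperative=occurs → at least one input occurs → occurs.
Power stage unavailable [AND]: Track circuit inoperative=occurs, Standby insulated joint faulted=not → not all inputs occur → does not occur.
Detection branch lost [AND]: Aft bond wire failed=occurs, Vital relay fails=occurs → all inputs occur → occurs.
Signal drive lost [AND]: Power stage unavailable=not, Detection branch lost=occurs, Reserve axle counter stuck=occurs → not all inputs occur → does not occur.
Rail signal shows false clear [OR]: Signal drive lost=not, Forward interlocking CPU 2 faulted=not, A cable 2 stuck=not, #1 power supply 2 faulted=not → no input occurs → does not occur.

No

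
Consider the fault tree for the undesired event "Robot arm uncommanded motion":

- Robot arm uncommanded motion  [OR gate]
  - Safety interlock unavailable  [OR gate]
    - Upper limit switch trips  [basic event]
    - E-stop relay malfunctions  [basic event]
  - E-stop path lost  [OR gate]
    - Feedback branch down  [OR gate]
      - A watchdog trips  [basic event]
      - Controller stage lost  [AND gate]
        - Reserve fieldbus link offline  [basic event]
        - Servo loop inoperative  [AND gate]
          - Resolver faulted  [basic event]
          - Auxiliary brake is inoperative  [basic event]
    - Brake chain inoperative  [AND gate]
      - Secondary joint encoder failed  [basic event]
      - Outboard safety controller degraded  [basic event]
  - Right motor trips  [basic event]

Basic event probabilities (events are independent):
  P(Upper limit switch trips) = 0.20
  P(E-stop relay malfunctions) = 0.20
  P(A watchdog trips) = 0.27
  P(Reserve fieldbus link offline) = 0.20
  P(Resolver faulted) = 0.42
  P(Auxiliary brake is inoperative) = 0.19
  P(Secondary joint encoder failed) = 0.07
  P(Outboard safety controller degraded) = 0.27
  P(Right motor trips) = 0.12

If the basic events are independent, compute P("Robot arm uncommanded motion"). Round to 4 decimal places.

P(Safety interlock unavailable) [OR] = 1 − (1−0.20) × (1−0.20) = 0.360000
P(Servo loop inoperative) [AND] = 0.42 × 0.19 = 0.079800
P(Controller stage lost) [AND] = 0.20 × 0.079800 = 0.015960
P(Feedback branch down) [OR] = 1 − (1−0.27) × (1−0.015960) = 0.281651
P(Brake chain inoperative) [AND] = 0.07 × 0.27 = 0.018900
P(E-stop path lost) [OR] = 1 − (1−0.281651) × (1−0.018900) = 0.295228
P(Robot arm uncommanded motion) [OR] = 1 − (1−0.360000) × (1−0.295228) × (1−0.12) = 0.603072
Rounded to 4 decimal places: P(Robot arm uncommanded motion) ≈ 0.6031.

0.6031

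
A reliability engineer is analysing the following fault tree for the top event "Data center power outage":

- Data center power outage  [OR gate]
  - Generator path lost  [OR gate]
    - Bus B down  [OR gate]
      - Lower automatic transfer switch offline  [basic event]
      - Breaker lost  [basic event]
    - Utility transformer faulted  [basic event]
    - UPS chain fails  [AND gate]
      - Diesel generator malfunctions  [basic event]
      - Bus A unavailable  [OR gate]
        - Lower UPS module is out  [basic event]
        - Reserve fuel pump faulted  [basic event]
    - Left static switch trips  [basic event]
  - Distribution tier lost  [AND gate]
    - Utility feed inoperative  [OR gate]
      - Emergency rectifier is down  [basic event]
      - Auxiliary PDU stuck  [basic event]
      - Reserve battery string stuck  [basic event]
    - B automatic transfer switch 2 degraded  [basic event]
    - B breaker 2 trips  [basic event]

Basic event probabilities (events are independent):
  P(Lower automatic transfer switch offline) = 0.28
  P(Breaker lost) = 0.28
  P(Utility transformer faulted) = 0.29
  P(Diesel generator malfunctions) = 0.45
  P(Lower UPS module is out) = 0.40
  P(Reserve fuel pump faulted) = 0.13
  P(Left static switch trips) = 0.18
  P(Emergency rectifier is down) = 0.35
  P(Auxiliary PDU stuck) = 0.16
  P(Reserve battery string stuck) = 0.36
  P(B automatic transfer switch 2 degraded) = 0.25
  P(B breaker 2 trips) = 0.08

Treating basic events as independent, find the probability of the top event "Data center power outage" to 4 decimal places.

0.7662

P(Bus B down) [OR] = 1 − (1−0.28) × (1−0.28) = 0.481600
P(Bus A unavailable) [OR] = 1 − (1−0.40) × (1−0.13) = 0.478000
P(UPS chain fails) [AND] = 0.45 × 0.478000 = 0.215100
P(Generator path lost) [OR] = 1 − (1−0.481600) × (1−0.29) × (1−0.215100) × (1−0.18) = 0.763107
P(Utility feed inoperative) [OR] = 1 − (1−0.35) × (1−0.16) × (1−0.36) = 0.650560
P(Distribution tier lost) [AND] = 0.650560 × 0.25 × 0.08 = 0.013011
P(Data center power outage) [OR] = 1 − (1−0.763107) × (1−0.013011) = 0.766189
Rounded to 4 decimal places: P(Data center power outage) ≈ 0.7662.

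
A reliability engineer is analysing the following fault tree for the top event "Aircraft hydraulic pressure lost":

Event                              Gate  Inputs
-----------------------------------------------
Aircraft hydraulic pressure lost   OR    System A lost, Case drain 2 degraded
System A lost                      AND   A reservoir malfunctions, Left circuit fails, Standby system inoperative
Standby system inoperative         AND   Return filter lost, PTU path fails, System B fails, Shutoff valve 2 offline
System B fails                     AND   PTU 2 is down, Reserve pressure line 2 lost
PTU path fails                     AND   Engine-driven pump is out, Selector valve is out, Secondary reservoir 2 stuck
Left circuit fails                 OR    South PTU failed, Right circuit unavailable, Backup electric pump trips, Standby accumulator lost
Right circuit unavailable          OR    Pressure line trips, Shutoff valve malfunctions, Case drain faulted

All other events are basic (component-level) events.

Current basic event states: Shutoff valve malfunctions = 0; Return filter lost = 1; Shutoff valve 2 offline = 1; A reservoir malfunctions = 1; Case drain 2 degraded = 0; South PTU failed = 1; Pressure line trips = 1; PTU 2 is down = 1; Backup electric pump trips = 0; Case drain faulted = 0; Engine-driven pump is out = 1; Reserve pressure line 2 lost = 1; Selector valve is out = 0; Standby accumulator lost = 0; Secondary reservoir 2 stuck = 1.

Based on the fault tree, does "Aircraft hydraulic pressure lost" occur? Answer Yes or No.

Right circuit unavailable [OR]: Pressure line trips=occurs, Shutoff valve malfunctions=not, Case drain faulted=not → at least one input occurs → occurs.
Left circuit fails [OR]: South PTU failed=occurs, Right circuit unavailable=occurs, Backup electric pump trips=not, Standby accumulator lost=not → at least one input occurs → occurs.
PTU path fails [AND]: Engine-driven pump is out=occurs, Selector valve is out=not, Secondary reservoir 2 stuck=occurs → not all inputs occur → does not occur.
System B fails [AND]: PTU 2 is down=occurs, Reserve pressure line 2 lost=occurs → all inputs occur → occurs.
Standby system inoperative [AND]: Return filter lost=occurs, PTU path fails=not, System B fails=occurs, Shutoff valve 2 offline=occurs → not all inputs occur → does not occur.
System A lost [AND]: A reservoir malfunctions=occurs, Left circuit fails=occurs, Standby system inoperative=not → not all inputs occur → does not occur.
Aircraft hydraulic pressure lost [OR]: System A lost=not, Case drain 2 degraded=not → no input occurs → does not occur.

No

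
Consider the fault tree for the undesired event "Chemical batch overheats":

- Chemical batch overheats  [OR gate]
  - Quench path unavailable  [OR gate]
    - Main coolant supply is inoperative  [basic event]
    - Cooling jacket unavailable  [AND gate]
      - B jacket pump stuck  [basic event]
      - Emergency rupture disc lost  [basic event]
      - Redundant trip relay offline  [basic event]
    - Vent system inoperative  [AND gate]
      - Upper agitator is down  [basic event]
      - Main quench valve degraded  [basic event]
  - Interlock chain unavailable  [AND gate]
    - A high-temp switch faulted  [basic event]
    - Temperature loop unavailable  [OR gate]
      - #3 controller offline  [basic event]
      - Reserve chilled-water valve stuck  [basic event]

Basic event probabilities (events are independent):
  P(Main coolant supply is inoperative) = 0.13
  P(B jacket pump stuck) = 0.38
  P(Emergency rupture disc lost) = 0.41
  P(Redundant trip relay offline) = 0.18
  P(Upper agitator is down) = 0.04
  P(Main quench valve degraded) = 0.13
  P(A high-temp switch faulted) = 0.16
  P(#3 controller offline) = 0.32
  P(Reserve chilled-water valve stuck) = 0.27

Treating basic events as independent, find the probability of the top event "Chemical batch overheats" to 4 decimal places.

P(Cooling jacket unavailable) [AND] = 0.38 × 0.41 × 0.18 = 0.028044
P(Vent system inoperative) [AND] = 0.04 × 0.13 = 0.005200
P(Quench path unavailable) [OR] = 1 − (1−0.13) × (1−0.028044) × (1−0.005200) = 0.158795
P(Temperature loop unavailable) [OR] = 1 − (1−0.32) × (1−0.27) = 0.503600
P(Interlock chain unavailable) [AND] = 0.16 × 0.503600 = 0.080576
P(Chemical batch overheats) [OR] = 1 − (1−0.158795) × (1−0.080576) = 0.226576
Rounded to 4 decimal places: P(Chemical batch overheats) ≈ 0.2266.

0.2266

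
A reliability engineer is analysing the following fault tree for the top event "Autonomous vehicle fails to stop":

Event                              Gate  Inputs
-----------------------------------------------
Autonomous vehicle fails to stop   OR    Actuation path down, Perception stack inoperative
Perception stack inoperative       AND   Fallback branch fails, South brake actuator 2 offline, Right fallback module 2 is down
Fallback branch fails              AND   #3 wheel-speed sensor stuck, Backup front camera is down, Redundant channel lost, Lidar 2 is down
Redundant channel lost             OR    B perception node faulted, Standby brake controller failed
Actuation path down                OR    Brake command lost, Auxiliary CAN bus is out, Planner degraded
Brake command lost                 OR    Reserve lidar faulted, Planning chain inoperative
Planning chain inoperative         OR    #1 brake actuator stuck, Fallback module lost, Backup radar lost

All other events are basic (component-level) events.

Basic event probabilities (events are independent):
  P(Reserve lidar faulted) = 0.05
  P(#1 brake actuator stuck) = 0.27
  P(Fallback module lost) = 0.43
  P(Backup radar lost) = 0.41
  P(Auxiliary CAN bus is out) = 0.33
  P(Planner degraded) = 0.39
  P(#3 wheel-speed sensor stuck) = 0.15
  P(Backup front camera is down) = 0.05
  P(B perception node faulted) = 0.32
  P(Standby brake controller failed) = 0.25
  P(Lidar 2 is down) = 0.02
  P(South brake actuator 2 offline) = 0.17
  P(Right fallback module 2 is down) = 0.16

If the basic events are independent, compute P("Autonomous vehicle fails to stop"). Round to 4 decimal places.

P(Planning chain inoperative) [OR] = 1 − (1−0.27) × (1−0.43) × (1−0.41) = 0.754501
P(Brake command lost) [OR] = 1 − (1−0.05) × (1−0.754501) = 0.766776
P(Actuation path down) [OR] = 1 − (1−0.766776) × (1−0.33) × (1−0.39) = 0.904681
P(Redundant channel lost) [OR] = 1 − (1−0.32) × (1−0.25) = 0.490000
P(Fallback branch fails) [AND] = 0.15 × 0.05 × 0.490000 × 0.02 = 0.000074
P(Perception stack inoperative) [AND] = 0.000074 × 0.17 × 0.16 = 0.000002
P(Autonomous vehicle fails to stop) [OR] = 1 − (1−0.904681) × (1−0.000002) = 0.904681
Rounded to 4 decimal places: P(Autonomous vehicle fails to stop) ≈ 0.9047.

0.9047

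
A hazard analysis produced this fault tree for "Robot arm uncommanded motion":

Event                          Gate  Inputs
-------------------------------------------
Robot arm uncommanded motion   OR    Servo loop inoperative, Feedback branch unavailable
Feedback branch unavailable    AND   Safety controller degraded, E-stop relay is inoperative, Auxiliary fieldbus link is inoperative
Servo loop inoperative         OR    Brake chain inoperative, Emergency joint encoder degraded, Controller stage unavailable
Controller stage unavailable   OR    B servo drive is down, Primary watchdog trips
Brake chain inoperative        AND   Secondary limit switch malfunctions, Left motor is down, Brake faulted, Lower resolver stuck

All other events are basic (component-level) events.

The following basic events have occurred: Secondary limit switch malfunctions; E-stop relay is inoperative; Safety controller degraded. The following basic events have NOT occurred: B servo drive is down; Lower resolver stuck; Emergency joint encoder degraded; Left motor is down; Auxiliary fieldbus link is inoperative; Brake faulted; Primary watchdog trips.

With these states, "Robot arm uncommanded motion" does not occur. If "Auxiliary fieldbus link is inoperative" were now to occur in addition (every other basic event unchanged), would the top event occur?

Counterfactual: set "Auxiliary fieldbus link is inoperative" to occurred.
Brake chain inoperative [AND]: Secondary limit switch malfunctions=occurs, Left motor is down=not, Brake faulted=not, Lower resolver stuck=not → not all inputs occur → does not occur.
Controller stage unavailable [OR]: B servo drive is down=not, Primary watchdog trips=not → no input occurs → does not occur.
Servo loop inoperative [OR]: Brake chain inoperative=not, Emergency joint encoder degraded=not, Controller stage unavailable=not → no input occurs → does not occur.
Feedback branch unavailable [AND]: Safety controller degraded=occurs, E-stop relay is inoperative=occurs, Auxiliary fieldbus link is inoperative=occurs → all inputs occur → occurs.
Robot arm uncommanded motion [OR]: Servo loop inoperative=not, Feedback branch unavailable=occurs → at least one input occurs → occurs.

Yes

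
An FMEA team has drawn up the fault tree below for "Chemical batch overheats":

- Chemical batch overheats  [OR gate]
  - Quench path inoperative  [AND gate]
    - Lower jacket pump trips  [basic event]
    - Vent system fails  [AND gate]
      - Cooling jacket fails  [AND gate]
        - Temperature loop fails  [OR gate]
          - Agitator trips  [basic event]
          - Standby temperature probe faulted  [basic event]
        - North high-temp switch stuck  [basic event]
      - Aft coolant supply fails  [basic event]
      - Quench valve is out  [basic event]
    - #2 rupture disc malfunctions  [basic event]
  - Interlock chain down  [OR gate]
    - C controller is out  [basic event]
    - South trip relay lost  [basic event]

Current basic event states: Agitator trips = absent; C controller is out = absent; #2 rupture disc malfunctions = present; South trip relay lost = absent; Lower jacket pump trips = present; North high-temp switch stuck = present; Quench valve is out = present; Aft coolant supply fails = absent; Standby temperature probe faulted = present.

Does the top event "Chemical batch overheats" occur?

No

Temperature loop fails [OR]: Agitator trips=not, Standby temperature probe faulted=occurs → at least one input occurs → occurs.
Cooling jacket fails [AND]: Temperature loop fails=occurs, North high-temp switch stuck=occurs → all inputs occur → occurs.
Vent system fails [AND]: Cooling jacket fails=occurs, Aft coolant supply fails=not, Quench valve is out=occurs → not all inputs occur → does not occur.
Quench path inoperative [AND]: Lower jacket pump trips=occurs, Vent system fails=not, #2 rupture disc malfunctions=occurs → not all inputs occur → does not occur.
Interlock chain down [OR]: C controller is out=not, South trip relay lost=not → no input occurs → does not occur.
Chemical batch overheats [OR]: Quench path inoperative=not, Interlock chain down=not → no input occurs → does not occur.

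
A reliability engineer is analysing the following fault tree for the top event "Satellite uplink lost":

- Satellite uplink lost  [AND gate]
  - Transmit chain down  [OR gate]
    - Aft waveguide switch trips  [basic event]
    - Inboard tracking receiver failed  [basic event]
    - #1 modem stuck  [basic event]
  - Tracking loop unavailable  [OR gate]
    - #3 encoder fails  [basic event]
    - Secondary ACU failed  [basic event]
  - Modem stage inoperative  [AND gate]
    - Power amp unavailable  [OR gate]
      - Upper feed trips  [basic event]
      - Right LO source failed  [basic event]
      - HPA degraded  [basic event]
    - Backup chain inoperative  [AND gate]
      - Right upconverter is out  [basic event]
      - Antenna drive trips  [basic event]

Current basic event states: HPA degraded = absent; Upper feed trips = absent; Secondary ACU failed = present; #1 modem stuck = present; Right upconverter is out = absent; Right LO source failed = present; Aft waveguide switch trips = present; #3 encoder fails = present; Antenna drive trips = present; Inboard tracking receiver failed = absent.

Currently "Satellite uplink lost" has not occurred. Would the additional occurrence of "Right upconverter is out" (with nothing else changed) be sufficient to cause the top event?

Yes

Counterfactual: set "Right upconverter is out" to occurred.
Transmit chain down [OR]: Aft waveguide switch trips=occurs, Inboard tracking receiver failed=not, #1 modem stuck=occurs → at least one input occurs → occurs.
Tracking loop unavailable [OR]: #3 encoder fails=occurs, Secondary ACU failed=occurs → at least one input occurs → occurs.
Power amp unavailable [OR]: Upper feed trips=not, Right LO source failed=occurs, HPA degraded=not → at least one input occurs → occurs.
Backup chain inoperative [AND]: Right upconverter is out=occurs, Antenna drive trips=occurs → all inputs occur → occurs.
Modem stage inoperative [AND]: Power amp unavailable=occurs, Backup chain inoperative=occurs → all inputs occur → occurs.
Satellite uplink lost [AND]: Transmit chain down=occurs, Tracking loop unavailable=occurs, Modem stage inoperative=occurs → all inputs occur → occurs.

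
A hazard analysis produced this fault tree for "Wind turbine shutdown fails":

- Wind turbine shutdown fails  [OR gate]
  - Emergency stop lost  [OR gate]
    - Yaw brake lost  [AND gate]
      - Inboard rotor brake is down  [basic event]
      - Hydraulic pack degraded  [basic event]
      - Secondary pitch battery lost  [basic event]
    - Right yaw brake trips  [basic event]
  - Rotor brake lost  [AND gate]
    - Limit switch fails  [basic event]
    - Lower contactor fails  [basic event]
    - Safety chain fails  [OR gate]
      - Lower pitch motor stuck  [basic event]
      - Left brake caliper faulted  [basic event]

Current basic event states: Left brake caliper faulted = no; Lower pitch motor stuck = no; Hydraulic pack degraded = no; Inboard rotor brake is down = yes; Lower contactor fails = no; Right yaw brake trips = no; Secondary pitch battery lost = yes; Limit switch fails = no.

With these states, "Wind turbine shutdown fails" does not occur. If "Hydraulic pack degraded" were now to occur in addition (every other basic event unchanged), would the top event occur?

Yes

Counterfactual: set "Hydraulic pack degraded" to occurred.
Yaw brake lost [AND]: Inboard rotor brake is down=occurs, Hydraulic pack degraded=occurs, Secondary pitch battery lost=occurs → all inputs occur → occurs.
Emergency stop lost [OR]: Yaw brake lost=occurs, Right yaw brake trips=not → at least one input occurs → occurs.
Safety chain fails [OR]: Lower pitch motor stuck=not, Left brake caliper faulted=not → no input occurs → does not occur.
Rotor brake lost [AND]: Limit switch fails=not, Lower contactor fails=not, Safety chain fails=not → not all inputs occur → does not occur.
Wind turbine shutdown fails [OR]: Emergency stop lost=occurs, Rotor brake lost=not → at least one input occurs → occurs.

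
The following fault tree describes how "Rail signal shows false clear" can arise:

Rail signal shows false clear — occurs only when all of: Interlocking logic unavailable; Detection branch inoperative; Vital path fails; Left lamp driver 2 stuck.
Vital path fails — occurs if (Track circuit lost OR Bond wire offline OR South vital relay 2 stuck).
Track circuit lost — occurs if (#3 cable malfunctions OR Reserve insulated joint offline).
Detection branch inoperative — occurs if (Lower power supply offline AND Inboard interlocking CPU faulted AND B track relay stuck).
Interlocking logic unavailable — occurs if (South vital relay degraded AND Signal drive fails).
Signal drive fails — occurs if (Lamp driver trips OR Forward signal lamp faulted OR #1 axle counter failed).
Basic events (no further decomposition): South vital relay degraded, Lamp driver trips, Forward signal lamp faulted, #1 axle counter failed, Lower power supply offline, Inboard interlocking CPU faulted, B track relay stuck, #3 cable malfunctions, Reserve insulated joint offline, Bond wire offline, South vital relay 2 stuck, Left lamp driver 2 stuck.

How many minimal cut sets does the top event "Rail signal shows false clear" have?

12

Signal drive fails [OR]: union of children's cut sets → 3 cut set(s).
Interlocking logic unavailable [AND]: one cut set from each child combined → 1 × 3 = 3 cut set(s).
Detection branch inoperative [AND]: one cut set from each child combined → 1 × 1 × 1 = 1 cut set(s).
Track circuit lost [OR]: union of children's cut sets → 2 cut set(s).
Vital path fails [OR]: union of children's cut sets → 4 cut set(s).
Rail signal shows false clear [AND]: one cut set from each child combined → 3 × 1 × 4 × 1 = 12 cut set(s).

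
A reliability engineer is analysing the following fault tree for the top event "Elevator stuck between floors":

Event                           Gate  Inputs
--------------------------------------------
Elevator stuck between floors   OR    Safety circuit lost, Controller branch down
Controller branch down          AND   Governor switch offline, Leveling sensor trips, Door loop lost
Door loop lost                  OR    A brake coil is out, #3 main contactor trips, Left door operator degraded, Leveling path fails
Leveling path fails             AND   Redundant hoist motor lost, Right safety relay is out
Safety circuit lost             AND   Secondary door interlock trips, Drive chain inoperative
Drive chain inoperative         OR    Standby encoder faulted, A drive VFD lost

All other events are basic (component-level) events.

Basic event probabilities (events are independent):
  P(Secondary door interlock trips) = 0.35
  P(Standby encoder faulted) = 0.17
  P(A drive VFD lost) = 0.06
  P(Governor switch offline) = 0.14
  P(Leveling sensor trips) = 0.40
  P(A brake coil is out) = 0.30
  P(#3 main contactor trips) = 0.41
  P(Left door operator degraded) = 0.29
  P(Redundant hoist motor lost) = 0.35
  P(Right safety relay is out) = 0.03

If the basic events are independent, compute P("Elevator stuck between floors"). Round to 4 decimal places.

P(Drive chain inoperative) [OR] = 1 − (1−0.17) × (1−0.06) = 0.219800
P(Safety circuit lost) [AND] = 0.35 × 0.219800 = 0.076930
P(Leveling path fails) [AND] = 0.35 × 0.03 = 0.010500
P(Door loop lost) [OR] = 1 − (1−0.30) × (1−0.41) × (1−0.29) × (1−0.010500) = 0.709849
P(Controller branch down) [AND] = 0.14 × 0.40 × 0.709849 = 0.039752
P(Elevator stuck between floors) [OR] = 1 − (1−0.076930) × (1−0.039752) = 0.113624
Rounded to 4 decimal places: P(Elevator stuck between floors) ≈ 0.1136.

0.1136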